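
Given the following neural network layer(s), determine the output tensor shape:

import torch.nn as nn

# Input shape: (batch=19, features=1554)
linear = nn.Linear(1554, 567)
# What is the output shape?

Input shape: (19, 1554)
Output shape: (19, 567)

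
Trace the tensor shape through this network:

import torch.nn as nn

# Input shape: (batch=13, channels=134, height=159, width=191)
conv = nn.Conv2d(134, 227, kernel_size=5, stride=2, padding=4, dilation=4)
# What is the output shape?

Input shape: (13, 134, 159, 191)
Output shape: (13, 227, 76, 92)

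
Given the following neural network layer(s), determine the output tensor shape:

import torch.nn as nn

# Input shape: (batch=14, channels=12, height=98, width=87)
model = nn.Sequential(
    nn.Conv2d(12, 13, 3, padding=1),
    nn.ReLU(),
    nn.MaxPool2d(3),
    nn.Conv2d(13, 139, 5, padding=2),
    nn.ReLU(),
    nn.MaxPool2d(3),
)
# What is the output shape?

Input shape: (14, 12, 98, 87)
  -> after first Conv2d: (14, 13, 98, 87)
  -> after first MaxPool2d: (14, 13, 32, 29)
  -> after second Conv2d: (14, 139, 32, 29)
Output shape: (14, 139, 10, 9)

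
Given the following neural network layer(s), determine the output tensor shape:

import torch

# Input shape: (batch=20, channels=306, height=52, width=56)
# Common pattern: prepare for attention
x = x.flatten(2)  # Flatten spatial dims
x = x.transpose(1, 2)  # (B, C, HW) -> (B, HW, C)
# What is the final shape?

Input shape: (20, 306, 52, 56)
  -> after flatten(2): (20, 306, 2912)
Output shape: (20, 2912, 306)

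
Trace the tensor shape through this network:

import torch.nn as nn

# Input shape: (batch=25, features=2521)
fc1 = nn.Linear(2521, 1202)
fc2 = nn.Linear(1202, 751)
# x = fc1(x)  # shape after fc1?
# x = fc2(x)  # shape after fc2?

Input shape: (25, 2521)
  -> after fc1: (25, 1202)
Output shape: (25, 751)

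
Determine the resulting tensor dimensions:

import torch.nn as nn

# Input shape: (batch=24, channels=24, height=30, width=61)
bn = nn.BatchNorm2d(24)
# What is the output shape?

Input shape: (24, 24, 30, 61)
Output shape: (24, 24, 30, 61)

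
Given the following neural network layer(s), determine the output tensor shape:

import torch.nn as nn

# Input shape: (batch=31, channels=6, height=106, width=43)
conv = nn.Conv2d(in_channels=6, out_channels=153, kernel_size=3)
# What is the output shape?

Input shape: (31, 6, 106, 43)
Output shape: (31, 153, 104, 41)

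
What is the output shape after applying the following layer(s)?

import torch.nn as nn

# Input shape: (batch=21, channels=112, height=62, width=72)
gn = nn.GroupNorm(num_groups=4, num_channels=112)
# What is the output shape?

Input shape: (21, 112, 62, 72)
Output shape: (21, 112, 62, 72)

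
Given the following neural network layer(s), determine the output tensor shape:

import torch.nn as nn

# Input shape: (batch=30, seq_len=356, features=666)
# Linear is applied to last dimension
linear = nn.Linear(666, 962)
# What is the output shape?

Input shape: (30, 356, 666)
Output shape: (30, 356, 962)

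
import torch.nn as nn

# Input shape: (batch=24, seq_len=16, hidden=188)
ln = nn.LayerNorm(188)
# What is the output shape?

Input shape: (24, 16, 188)
Output shape: (24, 16, 188)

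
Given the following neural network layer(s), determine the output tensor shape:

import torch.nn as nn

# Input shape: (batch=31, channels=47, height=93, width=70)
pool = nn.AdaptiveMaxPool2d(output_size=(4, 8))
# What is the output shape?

Input shape: (31, 47, 93, 70)
Output shape: (31, 47, 4, 8)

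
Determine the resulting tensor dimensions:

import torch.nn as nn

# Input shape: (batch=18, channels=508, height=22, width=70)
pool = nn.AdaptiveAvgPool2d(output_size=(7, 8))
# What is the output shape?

Input shape: (18, 508, 22, 70)
Output shape: (18, 508, 7, 8)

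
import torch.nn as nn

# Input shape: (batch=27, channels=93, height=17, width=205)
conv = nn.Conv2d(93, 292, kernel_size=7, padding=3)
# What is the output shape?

Input shape: (27, 93, 17, 205)
Output shape: (27, 292, 17, 205)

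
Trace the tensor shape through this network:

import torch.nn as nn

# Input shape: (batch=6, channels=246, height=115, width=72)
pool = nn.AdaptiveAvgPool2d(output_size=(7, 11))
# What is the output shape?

Input shape: (6, 246, 115, 72)
Output shape: (6, 246, 7, 11)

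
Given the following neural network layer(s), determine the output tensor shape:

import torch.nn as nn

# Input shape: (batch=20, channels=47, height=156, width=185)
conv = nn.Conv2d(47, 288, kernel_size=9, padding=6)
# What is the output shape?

Input shape: (20, 47, 156, 185)
Output shape: (20, 288, 160, 189)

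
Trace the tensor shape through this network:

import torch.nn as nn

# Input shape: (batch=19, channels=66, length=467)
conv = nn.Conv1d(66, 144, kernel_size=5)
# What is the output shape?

Input shape: (19, 66, 467)
Output shape: (19, 144, 463)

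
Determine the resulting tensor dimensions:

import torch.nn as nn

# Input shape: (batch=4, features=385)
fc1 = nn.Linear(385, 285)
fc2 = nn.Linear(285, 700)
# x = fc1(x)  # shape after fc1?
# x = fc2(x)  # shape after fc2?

Input shape: (4, 385)
  -> after fc1: (4, 285)
Output shape: (4, 700)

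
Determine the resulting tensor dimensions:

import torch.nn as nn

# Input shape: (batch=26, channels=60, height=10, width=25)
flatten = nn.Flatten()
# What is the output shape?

Input shape: (26, 60, 10, 25)
Output shape: (26, 15000)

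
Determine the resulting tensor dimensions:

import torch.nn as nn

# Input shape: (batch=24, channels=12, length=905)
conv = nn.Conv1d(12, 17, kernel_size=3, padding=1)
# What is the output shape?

Input shape: (24, 12, 905)
Output shape: (24, 17, 905)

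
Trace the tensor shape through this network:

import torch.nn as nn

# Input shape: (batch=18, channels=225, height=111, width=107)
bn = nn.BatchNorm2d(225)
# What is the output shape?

Input shape: (18, 225, 111, 107)
Output shape: (18, 225, 111, 107)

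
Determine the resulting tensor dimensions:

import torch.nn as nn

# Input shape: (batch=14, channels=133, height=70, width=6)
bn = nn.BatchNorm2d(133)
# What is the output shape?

Input shape: (14, 133, 70, 6)
Output shape: (14, 133, 70, 6)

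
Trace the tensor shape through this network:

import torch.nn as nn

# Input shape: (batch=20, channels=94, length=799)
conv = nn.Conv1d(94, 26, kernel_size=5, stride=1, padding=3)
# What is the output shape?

Input shape: (20, 94, 799)
Output shape: (20, 26, 801)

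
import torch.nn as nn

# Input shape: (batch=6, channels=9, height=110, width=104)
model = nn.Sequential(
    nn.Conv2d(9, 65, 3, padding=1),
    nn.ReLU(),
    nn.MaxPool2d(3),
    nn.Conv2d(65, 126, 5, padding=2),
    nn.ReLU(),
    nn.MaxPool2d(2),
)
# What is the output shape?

Input shape: (6, 9, 110, 104)
  -> after first Conv2d: (6, 65, 110, 104)
  -> after first MaxPool2d: (6, 65, 36, 34)
  -> after second Conv2d: (6, 126, 36, 34)
Output shape: (6, 126, 18, 17)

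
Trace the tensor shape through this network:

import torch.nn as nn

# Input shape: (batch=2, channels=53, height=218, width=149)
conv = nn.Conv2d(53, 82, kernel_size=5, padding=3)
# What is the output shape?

Input shape: (2, 53, 218, 149)
Output shape: (2, 82, 220, 151)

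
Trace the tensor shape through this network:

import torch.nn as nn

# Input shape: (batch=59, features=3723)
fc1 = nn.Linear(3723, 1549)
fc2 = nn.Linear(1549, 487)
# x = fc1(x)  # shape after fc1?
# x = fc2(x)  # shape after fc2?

Input shape: (59, 3723)
  -> after fc1: (59, 1549)
Output shape: (59, 487)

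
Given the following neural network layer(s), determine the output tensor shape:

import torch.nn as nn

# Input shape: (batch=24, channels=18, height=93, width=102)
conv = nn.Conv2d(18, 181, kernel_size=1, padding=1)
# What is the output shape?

Input shape: (24, 18, 93, 102)
Output shape: (24, 181, 95, 104)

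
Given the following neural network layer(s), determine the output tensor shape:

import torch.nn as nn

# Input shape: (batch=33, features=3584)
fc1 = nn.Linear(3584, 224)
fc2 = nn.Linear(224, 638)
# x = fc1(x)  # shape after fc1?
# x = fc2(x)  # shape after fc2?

Input shape: (33, 3584)
  -> after fc1: (33, 224)
Output shape: (33, 638)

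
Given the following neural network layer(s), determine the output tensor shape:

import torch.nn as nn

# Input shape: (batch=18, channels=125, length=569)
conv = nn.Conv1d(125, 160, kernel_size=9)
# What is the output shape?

Input shape: (18, 125, 569)
Output shape: (18, 160, 561)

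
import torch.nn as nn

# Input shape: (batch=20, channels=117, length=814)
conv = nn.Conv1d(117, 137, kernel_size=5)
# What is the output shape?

Input shape: (20, 117, 814)
Output shape: (20, 137, 810)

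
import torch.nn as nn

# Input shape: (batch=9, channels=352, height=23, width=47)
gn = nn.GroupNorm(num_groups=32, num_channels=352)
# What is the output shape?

Input shape: (9, 352, 23, 47)
Output shape: (9, 352, 23, 47)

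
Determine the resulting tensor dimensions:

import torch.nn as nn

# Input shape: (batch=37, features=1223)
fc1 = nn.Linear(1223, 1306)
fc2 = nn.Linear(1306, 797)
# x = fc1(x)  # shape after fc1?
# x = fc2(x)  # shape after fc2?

Input shape: (37, 1223)
  -> after fc1: (37, 1306)
Output shape: (37, 797)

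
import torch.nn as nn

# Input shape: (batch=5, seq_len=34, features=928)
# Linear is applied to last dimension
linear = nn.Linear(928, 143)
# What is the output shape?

Input shape: (5, 34, 928)
Output shape: (5, 34, 143)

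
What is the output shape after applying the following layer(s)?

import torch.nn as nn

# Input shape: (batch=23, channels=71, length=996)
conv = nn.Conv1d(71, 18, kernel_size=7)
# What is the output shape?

Input shape: (23, 71, 996)
Output shape: (23, 18, 990)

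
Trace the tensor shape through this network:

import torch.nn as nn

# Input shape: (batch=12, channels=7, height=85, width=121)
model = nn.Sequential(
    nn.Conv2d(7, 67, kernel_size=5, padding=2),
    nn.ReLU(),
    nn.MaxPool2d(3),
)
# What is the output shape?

Input shape: (12, 7, 85, 121)
  -> after Conv2d: (12, 67, 85, 121)
  -> after ReLU: (12, 67, 85, 121)
Output shape: (12, 67, 28, 40)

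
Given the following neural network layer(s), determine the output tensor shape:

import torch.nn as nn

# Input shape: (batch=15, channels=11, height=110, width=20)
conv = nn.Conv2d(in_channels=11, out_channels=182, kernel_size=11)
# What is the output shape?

Input shape: (15, 11, 110, 20)
Output shape: (15, 182, 100, 10)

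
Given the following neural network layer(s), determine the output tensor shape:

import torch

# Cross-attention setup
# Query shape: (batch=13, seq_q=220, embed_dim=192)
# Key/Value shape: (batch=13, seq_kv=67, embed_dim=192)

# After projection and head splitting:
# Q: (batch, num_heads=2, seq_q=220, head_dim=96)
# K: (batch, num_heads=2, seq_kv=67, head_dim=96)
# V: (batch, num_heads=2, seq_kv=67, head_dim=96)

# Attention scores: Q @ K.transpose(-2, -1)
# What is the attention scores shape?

Input shape: (13, 220, 192)
Output shape: (13, 2, 220, 67)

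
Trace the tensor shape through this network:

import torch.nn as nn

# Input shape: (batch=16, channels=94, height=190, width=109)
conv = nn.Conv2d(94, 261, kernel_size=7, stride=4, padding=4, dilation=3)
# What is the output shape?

Input shape: (16, 94, 190, 109)
Output shape: (16, 261, 45, 25)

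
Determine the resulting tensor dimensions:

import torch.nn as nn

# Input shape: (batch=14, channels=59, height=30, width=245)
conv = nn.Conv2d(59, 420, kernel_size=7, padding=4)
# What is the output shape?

Input shape: (14, 59, 30, 245)
Output shape: (14, 420, 32, 247)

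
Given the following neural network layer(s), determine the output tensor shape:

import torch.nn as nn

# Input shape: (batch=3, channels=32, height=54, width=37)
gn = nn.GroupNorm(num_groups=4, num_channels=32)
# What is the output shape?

Input shape: (3, 32, 54, 37)
Output shape: (3, 32, 54, 37)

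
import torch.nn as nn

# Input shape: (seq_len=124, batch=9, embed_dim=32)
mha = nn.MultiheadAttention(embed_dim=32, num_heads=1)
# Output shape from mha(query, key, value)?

Input shape: (124, 9, 32)
Output shape: (124, 9, 32)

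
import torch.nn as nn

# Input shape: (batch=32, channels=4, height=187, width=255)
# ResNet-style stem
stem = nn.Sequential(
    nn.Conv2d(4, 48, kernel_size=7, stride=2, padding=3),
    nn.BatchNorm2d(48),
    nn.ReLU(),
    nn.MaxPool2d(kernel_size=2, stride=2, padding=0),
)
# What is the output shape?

Input shape: (32, 4, 187, 255)
  -> after Conv2d 7x7 stride=2: (32, 48, 94, 128)
Output shape: (32, 48, 47, 64)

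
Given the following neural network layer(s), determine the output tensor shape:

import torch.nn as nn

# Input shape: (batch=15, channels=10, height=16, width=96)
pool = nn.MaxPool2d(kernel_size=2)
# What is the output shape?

Input shape: (15, 10, 16, 96)
Output shape: (15, 10, 8, 48)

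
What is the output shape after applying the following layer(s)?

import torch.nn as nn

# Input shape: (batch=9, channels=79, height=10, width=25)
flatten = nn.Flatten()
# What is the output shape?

Input shape: (9, 79, 10, 25)
Output shape: (9, 19750)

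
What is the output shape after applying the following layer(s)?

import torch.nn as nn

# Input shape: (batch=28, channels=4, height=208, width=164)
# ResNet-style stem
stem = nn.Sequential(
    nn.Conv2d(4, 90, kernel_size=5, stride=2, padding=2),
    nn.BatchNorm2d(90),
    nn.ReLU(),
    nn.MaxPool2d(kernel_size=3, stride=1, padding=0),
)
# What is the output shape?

Input shape: (28, 4, 208, 164)
  -> after Conv2d 5x5 stride=2: (28, 90, 104, 82)
Output shape: (28, 90, 102, 80)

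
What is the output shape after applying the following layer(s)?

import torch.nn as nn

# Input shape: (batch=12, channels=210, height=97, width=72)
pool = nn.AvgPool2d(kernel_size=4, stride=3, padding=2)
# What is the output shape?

Input shape: (12, 210, 97, 72)
Output shape: (12, 210, 33, 25)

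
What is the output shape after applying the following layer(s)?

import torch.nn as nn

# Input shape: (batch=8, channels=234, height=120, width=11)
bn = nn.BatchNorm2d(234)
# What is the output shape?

Input shape: (8, 234, 120, 11)
Output shape: (8, 234, 120, 11)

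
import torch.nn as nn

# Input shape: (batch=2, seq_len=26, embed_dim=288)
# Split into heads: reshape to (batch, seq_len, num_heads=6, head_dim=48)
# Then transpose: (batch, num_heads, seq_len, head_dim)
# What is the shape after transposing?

Input shape: (2, 26, 288)
  -> after reshape: (2, 26, 6, 48)
Output shape: (2, 6, 26, 48)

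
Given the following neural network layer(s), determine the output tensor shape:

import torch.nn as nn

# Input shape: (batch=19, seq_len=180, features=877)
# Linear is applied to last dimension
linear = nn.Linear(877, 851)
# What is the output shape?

Input shape: (19, 180, 877)
Output shape: (19, 180, 851)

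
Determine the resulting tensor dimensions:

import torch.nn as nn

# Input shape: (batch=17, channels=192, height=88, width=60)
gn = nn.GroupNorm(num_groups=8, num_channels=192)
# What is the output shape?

Input shape: (17, 192, 88, 60)
Output shape: (17, 192, 88, 60)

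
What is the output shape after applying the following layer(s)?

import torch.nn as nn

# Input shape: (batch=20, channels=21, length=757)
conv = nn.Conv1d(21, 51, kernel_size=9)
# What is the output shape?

Input shape: (20, 21, 757)
Output shape: (20, 51, 749)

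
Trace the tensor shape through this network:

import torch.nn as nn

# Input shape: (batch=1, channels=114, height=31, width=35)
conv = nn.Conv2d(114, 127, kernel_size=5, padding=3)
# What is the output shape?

Input shape: (1, 114, 31, 35)
Output shape: (1, 127, 33, 37)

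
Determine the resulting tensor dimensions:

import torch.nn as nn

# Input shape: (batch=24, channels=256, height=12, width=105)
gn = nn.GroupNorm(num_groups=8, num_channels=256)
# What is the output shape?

Input shape: (24, 256, 12, 105)
Output shape: (24, 256, 12, 105)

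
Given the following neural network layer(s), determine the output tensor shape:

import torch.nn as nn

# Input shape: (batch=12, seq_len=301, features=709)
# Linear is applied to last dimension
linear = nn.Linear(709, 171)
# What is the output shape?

Input shape: (12, 301, 709)
Output shape: (12, 301, 171)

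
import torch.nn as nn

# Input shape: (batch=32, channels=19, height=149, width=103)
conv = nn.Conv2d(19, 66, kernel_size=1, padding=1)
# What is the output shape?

Input shape: (32, 19, 149, 103)
Output shape: (32, 66, 151, 105)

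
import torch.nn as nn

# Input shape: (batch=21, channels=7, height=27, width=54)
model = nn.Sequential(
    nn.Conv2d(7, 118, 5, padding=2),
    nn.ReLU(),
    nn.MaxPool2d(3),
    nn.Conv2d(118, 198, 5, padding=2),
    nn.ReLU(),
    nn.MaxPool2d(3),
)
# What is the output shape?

Input shape: (21, 7, 27, 54)
  -> after first Conv2d: (21, 118, 27, 54)
  -> after first MaxPool2d: (21, 118, 9, 18)
  -> after second Conv2d: (21, 198, 9, 18)
Output shape: (21, 198, 3, 6)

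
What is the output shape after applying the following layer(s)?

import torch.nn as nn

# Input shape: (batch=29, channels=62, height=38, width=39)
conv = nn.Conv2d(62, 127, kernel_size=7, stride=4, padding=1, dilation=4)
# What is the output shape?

Input shape: (29, 62, 38, 39)
Output shape: (29, 127, 4, 5)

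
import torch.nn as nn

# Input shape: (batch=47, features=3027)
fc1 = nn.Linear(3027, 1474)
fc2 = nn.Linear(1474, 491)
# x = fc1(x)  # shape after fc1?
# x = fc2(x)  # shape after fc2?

Input shape: (47, 3027)
  -> after fc1: (47, 1474)
Output shape: (47, 491)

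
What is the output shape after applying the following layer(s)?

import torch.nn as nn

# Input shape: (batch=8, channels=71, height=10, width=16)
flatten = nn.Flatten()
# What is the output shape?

Input shape: (8, 71, 10, 16)
Output shape: (8, 11360)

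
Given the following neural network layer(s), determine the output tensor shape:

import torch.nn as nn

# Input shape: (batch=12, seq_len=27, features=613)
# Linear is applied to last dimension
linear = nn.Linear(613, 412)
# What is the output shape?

Input shape: (12, 27, 613)
Output shape: (12, 27, 412)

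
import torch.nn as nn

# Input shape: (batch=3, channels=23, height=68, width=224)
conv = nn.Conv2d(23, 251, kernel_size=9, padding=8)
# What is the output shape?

Input shape: (3, 23, 68, 224)
Output shape: (3, 251, 76, 232)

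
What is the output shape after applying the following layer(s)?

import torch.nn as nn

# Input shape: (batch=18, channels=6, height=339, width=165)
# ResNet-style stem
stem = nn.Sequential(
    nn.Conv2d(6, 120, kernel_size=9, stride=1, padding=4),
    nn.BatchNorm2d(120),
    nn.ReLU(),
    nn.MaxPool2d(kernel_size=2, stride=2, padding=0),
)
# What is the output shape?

Input shape: (18, 6, 339, 165)
  -> after Conv2d 9x9 stride=1: (18, 120, 339, 165)
Output shape: (18, 120, 169, 82)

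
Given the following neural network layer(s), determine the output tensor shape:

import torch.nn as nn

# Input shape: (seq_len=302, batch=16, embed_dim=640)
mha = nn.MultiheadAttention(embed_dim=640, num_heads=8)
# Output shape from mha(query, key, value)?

Input shape: (302, 16, 640)
Output shape: (302, 16, 640)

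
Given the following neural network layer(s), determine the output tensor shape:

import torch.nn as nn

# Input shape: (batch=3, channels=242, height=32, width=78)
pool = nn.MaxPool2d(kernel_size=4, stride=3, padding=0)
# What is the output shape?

Input shape: (3, 242, 32, 78)
Output shape: (3, 242, 10, 25)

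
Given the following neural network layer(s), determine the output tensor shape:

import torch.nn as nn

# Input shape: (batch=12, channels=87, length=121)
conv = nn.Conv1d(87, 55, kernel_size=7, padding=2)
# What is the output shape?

Input shape: (12, 87, 121)
Output shape: (12, 55, 119)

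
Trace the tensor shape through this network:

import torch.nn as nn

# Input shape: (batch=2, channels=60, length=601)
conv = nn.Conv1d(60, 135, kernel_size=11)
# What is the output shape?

Input shape: (2, 60, 601)
Output shape: (2, 135, 591)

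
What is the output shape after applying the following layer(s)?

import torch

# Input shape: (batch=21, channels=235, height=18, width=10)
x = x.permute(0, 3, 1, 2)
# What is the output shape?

Input shape: (21, 235, 18, 10)
Output shape: (21, 10, 235, 18)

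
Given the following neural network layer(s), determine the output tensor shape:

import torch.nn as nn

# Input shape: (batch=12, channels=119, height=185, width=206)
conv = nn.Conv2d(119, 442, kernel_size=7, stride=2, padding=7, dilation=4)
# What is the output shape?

Input shape: (12, 119, 185, 206)
Output shape: (12, 442, 88, 98)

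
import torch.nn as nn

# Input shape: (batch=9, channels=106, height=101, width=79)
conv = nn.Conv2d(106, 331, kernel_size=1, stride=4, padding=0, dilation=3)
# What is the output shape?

Input shape: (9, 106, 101, 79)
Output shape: (9, 331, 26, 20)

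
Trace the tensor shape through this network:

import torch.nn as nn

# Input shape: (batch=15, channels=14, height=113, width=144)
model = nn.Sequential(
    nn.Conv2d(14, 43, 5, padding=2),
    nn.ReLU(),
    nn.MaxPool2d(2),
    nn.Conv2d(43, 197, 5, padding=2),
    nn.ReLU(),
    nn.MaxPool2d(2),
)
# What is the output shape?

Input shape: (15, 14, 113, 144)
  -> after first Conv2d: (15, 43, 113, 144)
  -> after first MaxPool2d: (15, 43, 56, 72)
  -> after second Conv2d: (15, 197, 56, 72)
Output shape: (15, 197, 28, 36)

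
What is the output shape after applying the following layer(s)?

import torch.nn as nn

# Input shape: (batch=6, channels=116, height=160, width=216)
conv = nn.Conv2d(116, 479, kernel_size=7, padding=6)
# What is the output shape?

Input shape: (6, 116, 160, 216)
Output shape: (6, 479, 166, 222)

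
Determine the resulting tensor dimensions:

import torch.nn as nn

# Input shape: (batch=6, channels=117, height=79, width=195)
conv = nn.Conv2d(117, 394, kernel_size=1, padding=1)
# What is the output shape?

Input shape: (6, 117, 79, 195)
Output shape: (6, 394, 81, 197)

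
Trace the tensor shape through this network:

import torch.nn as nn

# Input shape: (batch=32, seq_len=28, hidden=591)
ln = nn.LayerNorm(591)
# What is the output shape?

Input shape: (32, 28, 591)
Output shape: (32, 28, 591)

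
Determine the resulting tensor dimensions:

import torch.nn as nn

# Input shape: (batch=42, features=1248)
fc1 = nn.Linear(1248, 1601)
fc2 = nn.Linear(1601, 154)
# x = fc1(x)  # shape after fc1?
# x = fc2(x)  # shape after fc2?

Input shape: (42, 1248)
  -> after fc1: (42, 1601)
Output shape: (42, 154)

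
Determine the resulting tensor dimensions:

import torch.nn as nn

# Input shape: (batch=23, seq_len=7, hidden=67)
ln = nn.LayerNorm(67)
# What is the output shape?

Input shape: (23, 7, 67)
Output shape: (23, 7, 67)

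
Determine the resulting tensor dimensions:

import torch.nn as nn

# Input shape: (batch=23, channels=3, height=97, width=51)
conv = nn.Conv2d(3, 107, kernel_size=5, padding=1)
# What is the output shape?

Input shape: (23, 3, 97, 51)
Output shape: (23, 107, 95, 49)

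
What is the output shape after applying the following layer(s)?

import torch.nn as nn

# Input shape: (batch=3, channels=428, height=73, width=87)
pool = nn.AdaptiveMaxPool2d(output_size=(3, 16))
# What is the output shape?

Input shape: (3, 428, 73, 87)
Output shape: (3, 428, 3, 16)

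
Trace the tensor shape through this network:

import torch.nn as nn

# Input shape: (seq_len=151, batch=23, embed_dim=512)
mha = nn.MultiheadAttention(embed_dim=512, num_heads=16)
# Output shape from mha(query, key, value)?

Input shape: (151, 23, 512)
Output shape: (151, 23, 512)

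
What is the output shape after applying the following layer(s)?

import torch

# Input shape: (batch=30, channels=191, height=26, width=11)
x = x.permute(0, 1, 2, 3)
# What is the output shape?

Input shape: (30, 191, 26, 11)
Output shape: (30, 191, 26, 11)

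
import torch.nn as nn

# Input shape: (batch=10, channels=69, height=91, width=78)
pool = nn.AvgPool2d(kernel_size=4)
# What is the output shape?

Input shape: (10, 69, 91, 78)
Output shape: (10, 69, 22, 19)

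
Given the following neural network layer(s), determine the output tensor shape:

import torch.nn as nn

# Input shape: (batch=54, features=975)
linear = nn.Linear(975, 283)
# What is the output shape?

Input shape: (54, 975)
Output shape: (54, 283)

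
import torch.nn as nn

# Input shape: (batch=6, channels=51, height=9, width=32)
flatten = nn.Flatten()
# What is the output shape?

Input shape: (6, 51, 9, 32)
Output shape: (6, 14688)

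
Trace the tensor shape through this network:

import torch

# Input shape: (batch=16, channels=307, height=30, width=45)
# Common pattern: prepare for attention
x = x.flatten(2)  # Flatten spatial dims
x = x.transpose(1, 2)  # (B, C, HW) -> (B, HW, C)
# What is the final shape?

Input shape: (16, 307, 30, 45)
  -> after flatten(2): (16, 307, 1350)
Output shape: (16, 1350, 307)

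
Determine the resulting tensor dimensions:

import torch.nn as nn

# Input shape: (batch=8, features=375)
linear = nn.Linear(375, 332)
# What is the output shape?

Input shape: (8, 375)
Output shape: (8, 332)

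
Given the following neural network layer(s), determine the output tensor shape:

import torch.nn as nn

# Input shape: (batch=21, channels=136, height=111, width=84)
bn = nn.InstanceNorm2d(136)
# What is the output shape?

Input shape: (21, 136, 111, 84)
Output shape: (21, 136, 111, 84)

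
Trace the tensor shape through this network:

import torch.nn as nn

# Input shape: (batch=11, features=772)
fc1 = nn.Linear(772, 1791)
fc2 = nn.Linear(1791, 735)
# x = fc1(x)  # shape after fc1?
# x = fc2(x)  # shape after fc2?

Input shape: (11, 772)
  -> after fc1: (11, 1791)
Output shape: (11, 735)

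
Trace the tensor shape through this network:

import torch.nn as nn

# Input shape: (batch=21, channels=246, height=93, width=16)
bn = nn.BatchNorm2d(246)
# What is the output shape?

Input shape: (21, 246, 93, 16)
Output shape: (21, 246, 93, 16)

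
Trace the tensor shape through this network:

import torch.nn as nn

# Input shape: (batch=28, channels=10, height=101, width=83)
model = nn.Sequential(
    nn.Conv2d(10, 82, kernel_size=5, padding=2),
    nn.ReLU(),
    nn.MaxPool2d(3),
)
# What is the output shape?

Input shape: (28, 10, 101, 83)
  -> after Conv2d: (28, 82, 101, 83)
  -> after ReLU: (28, 82, 101, 83)
Output shape: (28, 82, 33, 27)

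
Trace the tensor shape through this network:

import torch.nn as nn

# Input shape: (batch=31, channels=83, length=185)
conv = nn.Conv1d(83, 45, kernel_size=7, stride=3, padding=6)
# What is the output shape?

Input shape: (31, 83, 185)
Output shape: (31, 45, 64)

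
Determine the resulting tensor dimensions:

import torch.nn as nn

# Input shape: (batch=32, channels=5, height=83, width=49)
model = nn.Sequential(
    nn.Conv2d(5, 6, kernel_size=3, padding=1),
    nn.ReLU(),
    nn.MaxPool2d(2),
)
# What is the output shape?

Input shape: (32, 5, 83, 49)
  -> after Conv2d: (32, 6, 83, 49)
  -> after ReLU: (32, 6, 83, 49)
Output shape: (32, 6, 41, 24)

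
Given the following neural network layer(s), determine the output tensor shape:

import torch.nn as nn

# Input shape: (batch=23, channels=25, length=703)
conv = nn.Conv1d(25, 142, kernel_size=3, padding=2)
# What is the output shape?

Input shape: (23, 25, 703)
Output shape: (23, 142, 705)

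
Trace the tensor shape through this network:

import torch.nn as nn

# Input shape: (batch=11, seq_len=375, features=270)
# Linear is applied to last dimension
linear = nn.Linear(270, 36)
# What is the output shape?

Input shape: (11, 375, 270)
Output shape: (11, 375, 36)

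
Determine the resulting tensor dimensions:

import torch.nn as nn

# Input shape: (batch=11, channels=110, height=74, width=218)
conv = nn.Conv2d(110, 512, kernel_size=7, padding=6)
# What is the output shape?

Input shape: (11, 110, 74, 218)
Output shape: (11, 512, 80, 224)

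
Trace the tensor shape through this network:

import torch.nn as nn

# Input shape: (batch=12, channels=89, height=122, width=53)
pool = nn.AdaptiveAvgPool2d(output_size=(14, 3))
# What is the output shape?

Input shape: (12, 89, 122, 53)
Output shape: (12, 89, 14, 3)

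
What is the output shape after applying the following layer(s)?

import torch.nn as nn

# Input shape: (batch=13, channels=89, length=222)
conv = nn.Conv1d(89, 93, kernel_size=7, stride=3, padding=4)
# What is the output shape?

Input shape: (13, 89, 222)
Output shape: (13, 93, 75)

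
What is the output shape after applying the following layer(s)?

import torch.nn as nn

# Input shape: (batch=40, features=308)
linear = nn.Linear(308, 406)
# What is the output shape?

Input shape: (40, 308)
Output shape: (40, 406)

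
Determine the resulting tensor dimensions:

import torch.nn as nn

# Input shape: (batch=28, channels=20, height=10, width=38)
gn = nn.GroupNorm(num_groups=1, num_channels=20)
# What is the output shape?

Input shape: (28, 20, 10, 38)
Output shape: (28, 20, 10, 38)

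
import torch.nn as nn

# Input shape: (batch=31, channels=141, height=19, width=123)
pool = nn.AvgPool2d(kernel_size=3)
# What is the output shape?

Input shape: (31, 141, 19, 123)
Output shape: (31, 141, 6, 41)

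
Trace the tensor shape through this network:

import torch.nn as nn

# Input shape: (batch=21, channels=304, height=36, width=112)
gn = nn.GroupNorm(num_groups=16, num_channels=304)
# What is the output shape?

Input shape: (21, 304, 36, 112)
Output shape: (21, 304, 36, 112)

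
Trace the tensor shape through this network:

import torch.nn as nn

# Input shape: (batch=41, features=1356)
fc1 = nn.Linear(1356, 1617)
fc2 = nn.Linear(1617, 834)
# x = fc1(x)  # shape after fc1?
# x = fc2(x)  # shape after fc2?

Input shape: (41, 1356)
  -> after fc1: (41, 1617)
Output shape: (41, 834)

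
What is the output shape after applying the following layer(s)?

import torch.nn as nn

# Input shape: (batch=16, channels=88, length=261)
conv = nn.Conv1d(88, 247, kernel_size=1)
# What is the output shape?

Input shape: (16, 88, 261)
Output shape: (16, 247, 261)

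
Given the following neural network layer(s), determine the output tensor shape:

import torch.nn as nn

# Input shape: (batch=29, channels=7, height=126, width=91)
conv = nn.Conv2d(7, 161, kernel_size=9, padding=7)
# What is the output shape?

Input shape: (29, 7, 126, 91)
Output shape: (29, 161, 132, 97)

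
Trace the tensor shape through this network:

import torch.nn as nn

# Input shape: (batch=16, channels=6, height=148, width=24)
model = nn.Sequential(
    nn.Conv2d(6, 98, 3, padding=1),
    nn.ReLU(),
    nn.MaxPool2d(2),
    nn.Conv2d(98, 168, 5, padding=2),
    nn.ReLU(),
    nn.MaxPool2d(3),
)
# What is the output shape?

Input shape: (16, 6, 148, 24)
  -> after first Conv2d: (16, 98, 148, 24)
  -> after first MaxPool2d: (16, 98, 74, 12)
  -> after second Conv2d: (16, 168, 74, 12)
Output shape: (16, 168, 24, 4)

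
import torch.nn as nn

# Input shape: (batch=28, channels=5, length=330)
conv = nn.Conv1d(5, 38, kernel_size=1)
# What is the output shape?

Input shape: (28, 5, 330)
Output shape: (28, 38, 330)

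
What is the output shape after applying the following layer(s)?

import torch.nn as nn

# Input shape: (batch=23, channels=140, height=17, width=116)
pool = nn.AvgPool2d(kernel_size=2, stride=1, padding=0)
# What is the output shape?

Input shape: (23, 140, 17, 116)
Output shape: (23, 140, 16, 115)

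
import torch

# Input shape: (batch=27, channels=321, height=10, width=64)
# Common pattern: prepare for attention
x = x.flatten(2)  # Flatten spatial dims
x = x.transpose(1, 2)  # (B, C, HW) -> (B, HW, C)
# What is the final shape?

Input shape: (27, 321, 10, 64)
  -> after flatten(2): (27, 321, 640)
Output shape: (27, 640, 321)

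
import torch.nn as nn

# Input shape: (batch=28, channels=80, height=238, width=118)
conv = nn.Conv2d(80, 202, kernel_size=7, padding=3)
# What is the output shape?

Input shape: (28, 80, 238, 118)
Output shape: (28, 202, 238, 118)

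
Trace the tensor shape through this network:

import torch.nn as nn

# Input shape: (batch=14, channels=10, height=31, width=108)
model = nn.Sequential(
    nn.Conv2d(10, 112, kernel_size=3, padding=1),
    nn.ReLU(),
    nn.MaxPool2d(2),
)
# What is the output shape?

Input shape: (14, 10, 31, 108)
  -> after Conv2d: (14, 112, 31, 108)
  -> after ReLU: (14, 112, 31, 108)
Output shape: (14, 112, 15, 54)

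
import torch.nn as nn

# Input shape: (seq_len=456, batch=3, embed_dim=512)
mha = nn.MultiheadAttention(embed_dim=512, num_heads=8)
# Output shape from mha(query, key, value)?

Input shape: (456, 3, 512)
Output shape: (456, 3, 512)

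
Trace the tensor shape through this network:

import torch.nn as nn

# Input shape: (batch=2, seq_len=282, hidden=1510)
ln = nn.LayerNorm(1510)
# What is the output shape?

Input shape: (2, 282, 1510)
Output shape: (2, 282, 1510)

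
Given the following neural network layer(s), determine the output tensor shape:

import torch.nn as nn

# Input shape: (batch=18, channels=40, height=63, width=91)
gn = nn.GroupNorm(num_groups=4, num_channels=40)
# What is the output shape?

Input shape: (18, 40, 63, 91)
Output shape: (18, 40, 63, 91)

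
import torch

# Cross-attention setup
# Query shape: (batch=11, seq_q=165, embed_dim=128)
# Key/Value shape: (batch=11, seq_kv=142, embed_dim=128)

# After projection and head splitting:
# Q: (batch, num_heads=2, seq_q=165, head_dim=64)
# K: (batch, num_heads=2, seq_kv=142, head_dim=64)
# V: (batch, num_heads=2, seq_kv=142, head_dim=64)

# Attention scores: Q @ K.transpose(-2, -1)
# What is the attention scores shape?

Input shape: (11, 165, 128)
Output shape: (11, 2, 165, 142)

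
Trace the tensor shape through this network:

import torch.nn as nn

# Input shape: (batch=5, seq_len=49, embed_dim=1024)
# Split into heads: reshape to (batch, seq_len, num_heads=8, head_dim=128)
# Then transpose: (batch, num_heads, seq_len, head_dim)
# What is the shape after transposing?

Input shape: (5, 49, 1024)
  -> after reshape: (5, 49, 8, 128)
Output shape: (5, 8, 49, 128)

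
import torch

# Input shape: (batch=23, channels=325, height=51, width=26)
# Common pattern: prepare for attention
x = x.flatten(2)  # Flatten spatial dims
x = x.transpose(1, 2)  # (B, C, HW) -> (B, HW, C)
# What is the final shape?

Input shape: (23, 325, 51, 26)
  -> after flatten(2): (23, 325, 1326)
Output shape: (23, 1326, 325)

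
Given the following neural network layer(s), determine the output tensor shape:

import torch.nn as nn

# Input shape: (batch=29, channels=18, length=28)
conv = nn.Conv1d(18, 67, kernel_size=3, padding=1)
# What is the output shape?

Input shape: (29, 18, 28)
Output shape: (29, 67, 28)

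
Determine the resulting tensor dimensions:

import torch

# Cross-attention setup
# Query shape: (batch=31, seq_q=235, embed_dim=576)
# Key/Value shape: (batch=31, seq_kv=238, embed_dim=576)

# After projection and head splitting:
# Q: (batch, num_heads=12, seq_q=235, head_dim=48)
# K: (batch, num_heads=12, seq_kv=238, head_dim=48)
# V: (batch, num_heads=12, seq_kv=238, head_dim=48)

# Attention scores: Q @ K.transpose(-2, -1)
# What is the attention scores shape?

Input shape: (31, 235, 576)
Output shape: (31, 12, 235, 238)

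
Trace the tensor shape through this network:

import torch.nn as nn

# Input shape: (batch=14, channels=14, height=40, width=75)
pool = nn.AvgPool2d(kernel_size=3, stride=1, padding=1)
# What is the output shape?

Input shape: (14, 14, 40, 75)
Output shape: (14, 14, 40, 75)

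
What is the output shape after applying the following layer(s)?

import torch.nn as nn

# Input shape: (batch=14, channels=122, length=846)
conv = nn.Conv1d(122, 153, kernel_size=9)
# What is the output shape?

Input shape: (14, 122, 846)
Output shape: (14, 153, 838)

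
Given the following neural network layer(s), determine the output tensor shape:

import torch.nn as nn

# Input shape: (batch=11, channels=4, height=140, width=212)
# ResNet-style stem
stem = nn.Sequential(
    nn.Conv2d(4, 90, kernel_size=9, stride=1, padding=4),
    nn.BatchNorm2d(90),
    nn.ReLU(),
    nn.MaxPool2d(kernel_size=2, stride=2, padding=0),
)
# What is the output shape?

Input shape: (11, 4, 140, 212)
  -> after Conv2d 9x9 stride=1: (11, 90, 140, 212)
Output shape: (11, 90, 70, 106)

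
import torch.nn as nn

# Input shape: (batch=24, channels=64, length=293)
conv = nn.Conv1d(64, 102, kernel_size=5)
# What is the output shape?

Input shape: (24, 64, 293)
Output shape: (24, 102, 289)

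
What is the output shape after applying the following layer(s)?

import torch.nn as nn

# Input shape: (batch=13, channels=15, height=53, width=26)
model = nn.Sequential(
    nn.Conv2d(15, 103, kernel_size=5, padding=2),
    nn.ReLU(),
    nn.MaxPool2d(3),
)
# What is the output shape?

Input shape: (13, 15, 53, 26)
  -> after Conv2d: (13, 103, 53, 26)
  -> after ReLU: (13, 103, 53, 26)
Output shape: (13, 103, 17, 8)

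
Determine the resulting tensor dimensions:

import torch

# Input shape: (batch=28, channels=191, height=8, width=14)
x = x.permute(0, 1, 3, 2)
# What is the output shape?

Input shape: (28, 191, 8, 14)
Output shape: (28, 191, 14, 8)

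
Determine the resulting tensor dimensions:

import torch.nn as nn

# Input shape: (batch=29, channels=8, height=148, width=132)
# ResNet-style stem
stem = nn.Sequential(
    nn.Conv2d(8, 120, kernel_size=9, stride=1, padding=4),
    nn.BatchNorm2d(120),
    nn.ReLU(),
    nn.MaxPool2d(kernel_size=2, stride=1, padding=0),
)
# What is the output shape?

Input shape: (29, 8, 148, 132)
  -> after Conv2d 9x9 stride=1: (29, 120, 148, 132)
Output shape: (29, 120, 147, 131)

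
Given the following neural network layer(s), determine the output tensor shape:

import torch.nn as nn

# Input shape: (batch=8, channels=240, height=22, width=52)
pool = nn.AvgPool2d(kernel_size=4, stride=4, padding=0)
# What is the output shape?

Input shape: (8, 240, 22, 52)
Output shape: (8, 240, 5, 13)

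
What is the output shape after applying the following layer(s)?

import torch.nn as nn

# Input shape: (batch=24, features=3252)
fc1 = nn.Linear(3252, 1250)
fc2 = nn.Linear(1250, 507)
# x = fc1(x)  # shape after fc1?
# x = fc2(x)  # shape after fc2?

Input shape: (24, 3252)
  -> after fc1: (24, 1250)
Output shape: (24, 507)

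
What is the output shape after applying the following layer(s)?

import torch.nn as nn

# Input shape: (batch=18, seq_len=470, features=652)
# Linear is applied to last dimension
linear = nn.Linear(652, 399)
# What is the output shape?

Input shape: (18, 470, 652)
Output shape: (18, 470, 399)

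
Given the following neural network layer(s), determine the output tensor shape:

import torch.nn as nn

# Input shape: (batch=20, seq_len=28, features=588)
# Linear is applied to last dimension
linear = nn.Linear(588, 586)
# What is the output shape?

Input shape: (20, 28, 588)
Output shape: (20, 28, 586)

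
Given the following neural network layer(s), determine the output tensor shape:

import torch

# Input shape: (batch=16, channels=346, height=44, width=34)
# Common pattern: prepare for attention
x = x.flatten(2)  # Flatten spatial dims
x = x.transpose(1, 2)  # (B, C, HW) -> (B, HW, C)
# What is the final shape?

Input shape: (16, 346, 44, 34)
  -> after flatten(2): (16, 346, 1496)
Output shape: (16, 1496, 346)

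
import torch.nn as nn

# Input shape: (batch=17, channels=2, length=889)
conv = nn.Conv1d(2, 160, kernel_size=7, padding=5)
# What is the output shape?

Input shape: (17, 2, 889)
Output shape: (17, 160, 893)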